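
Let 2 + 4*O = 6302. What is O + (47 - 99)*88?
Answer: -3001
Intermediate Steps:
O = 1575 (O = -½ + (¼)*6302 = -½ + 3151/2 = 1575)
O + (47 - 99)*88 = 1575 + (47 - 99)*88 = 1575 - 52*88 = 1575 - 4576 = -3001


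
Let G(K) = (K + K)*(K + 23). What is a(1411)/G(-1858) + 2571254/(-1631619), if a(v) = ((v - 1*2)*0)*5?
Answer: -2571254/1631619 ≈ -1.5759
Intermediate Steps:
a(v) = 0 (a(v) = ((v - 2)*0)*5 = ((-2 + v)*0)*5 = 0*5 = 0)
G(K) = 2*K*(23 + K) (G(K) = (2*K)*(23 + K) = 2*K*(23 + K))
a(1411)/G(-1858) + 2571254/(-1631619) = 0/((2*(-1858)*(23 - 1858))) + 2571254/(-1631619) = 0/((2*(-1858)*(-1835))) + 2571254*(-1/1631619) = 0/6818860 - 2571254/1631619 = 0*(1/6818860) - 2571254/1631619 = 0 - 2571254/1631619 = -2571254/1631619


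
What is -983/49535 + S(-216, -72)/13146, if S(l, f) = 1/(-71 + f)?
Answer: -1847969609/93119756730 ≈ -0.019845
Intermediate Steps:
-983/49535 + S(-216, -72)/13146 = -983/49535 + 1/(-71 - 72*13146) = -983*1/49535 + (1/13146)/(-143) = -983/49535 - 1/143*1/13146 = -983/49535 - 1/1879878 = -1847969609/93119756730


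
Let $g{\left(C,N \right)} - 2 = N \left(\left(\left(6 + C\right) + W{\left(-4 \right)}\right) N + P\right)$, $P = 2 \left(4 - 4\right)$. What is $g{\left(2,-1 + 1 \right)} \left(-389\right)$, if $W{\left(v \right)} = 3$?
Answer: $-778$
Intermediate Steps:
$P = 0$ ($P = 2 \cdot 0 = 0$)
$g{\left(C,N \right)} = 2 + N^{2} \left(9 + C\right)$ ($g{\left(C,N \right)} = 2 + N \left(\left(\left(6 + C\right) + 3\right) N + 0\right) = 2 + N \left(\left(9 + C\right) N + 0\right) = 2 + N \left(N \left(9 + C\right) + 0\right) = 2 + N N \left(9 + C\right) = 2 + N^{2} \left(9 + C\right)$)
$g{\left(2,-1 + 1 \right)} \left(-389\right) = \left(2 + 9 \left(-1 + 1\right)^{2} + 2 \left(-1 + 1\right)^{2}\right) \left(-389\right) = \left(2 + 9 \cdot 0^{2} + 2 \cdot 0^{2}\right) \left(-389\right) = \left(2 + 9 \cdot 0 + 2 \cdot 0\right) \left(-389\right) = \left(2 + 0 + 0\right) \left(-389\right) = 2 \left(-389\right) = -778$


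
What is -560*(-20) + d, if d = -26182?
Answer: -14982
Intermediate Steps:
-560*(-20) + d = -560*(-20) - 26182 = 11200 - 26182 = -14982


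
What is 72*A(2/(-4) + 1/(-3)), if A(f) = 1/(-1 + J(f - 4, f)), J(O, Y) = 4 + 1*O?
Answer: -432/11 ≈ -39.273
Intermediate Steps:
J(O, Y) = 4 + O
A(f) = 1/(-1 + f) (A(f) = 1/(-1 + (4 + (f - 4))) = 1/(-1 + (4 + (-4 + f))) = 1/(-1 + f))
72*A(2/(-4) + 1/(-3)) = 72/(-1 + (2/(-4) + 1/(-3))) = 72/(-1 + (2*(-¼) + 1*(-⅓))) = 72/(-1 + (-½ - ⅓)) = 72/(-1 - ⅚) = 72/(-11/6) = 72*(-6/11) = -432/11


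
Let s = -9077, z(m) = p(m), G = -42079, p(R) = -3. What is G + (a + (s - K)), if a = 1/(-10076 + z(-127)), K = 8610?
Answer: -602381515/10079 ≈ -59766.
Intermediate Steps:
z(m) = -3
a = -1/10079 (a = 1/(-10076 - 3) = 1/(-10079) = -1/10079 ≈ -9.9216e-5)
G + (a + (s - K)) = -42079 + (-1/10079 + (-9077 - 1*8610)) = -42079 + (-1/10079 + (-9077 - 8610)) = -42079 + (-1/10079 - 17687) = -42079 - 178267274/10079 = -602381515/10079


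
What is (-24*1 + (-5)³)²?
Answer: 22201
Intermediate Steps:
(-24*1 + (-5)³)² = (-24 - 125)² = (-149)² = 22201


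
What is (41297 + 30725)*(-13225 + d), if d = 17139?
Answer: 281894108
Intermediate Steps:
(41297 + 30725)*(-13225 + d) = (41297 + 30725)*(-13225 + 17139) = 72022*3914 = 281894108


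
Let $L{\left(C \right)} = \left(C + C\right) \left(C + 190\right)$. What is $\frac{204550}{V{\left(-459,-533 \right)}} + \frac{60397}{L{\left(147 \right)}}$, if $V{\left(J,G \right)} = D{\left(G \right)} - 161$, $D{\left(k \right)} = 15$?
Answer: $- \frac{10128793469}{7232694} \approx -1400.4$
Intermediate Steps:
$L{\left(C \right)} = 2 C \left(190 + C\right)$
$V{\left(J,G \right)} = -146$ ($V{\left(J,G \right)} = 15 - 161 = -146$)
$\frac{204550}{V{\left(-459,-533 \right)}} + \frac{60397}{L{\left(147 \right)}} = \frac{204550}{-146} + \frac{60397}{2 \cdot 147 \left(190 + 147\right)} = 204550 \left(- \frac{1}{146}\right) + \frac{60397}{2 \cdot 147 \cdot 337} = - \frac{102275}{73} + \frac{60397}{99078} = - \frac{10128793469}{7232694}$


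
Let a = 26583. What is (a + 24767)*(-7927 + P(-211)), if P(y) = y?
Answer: -417886300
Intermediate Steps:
(a + 24767)*(-7927 + P(-211)) = (26583 + 24767)*(-7927 - 211) = 51350*(-8138) = -417886300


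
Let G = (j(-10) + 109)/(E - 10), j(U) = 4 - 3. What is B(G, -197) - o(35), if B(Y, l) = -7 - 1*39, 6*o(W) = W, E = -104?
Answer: -311/6 ≈ -51.833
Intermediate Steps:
o(W) = W/6
j(U) = 1
G = -55/57 (G = (1 + 109)/(-104 - 10) = 110/(-114) = 110*(-1/114) = -55/57 ≈ -0.96491)
B(Y, l) = -46 (B(Y, l) = -7 - 39 = -46)
B(G, -197) - o(35) = -46 - 35/6 = -311/6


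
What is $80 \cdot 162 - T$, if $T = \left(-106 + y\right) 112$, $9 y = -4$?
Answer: $\frac{223936}{9} \approx 24882.0$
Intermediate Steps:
$y = - \frac{4}{9}$ ($y = \frac{1}{9} \left(-4\right) = - \frac{4}{9} \approx -0.44444$)
$T = - \frac{107296}{9}$ ($T = \left(-106 - \frac{4}{9}\right) 112 = \left(- \frac{958}{9}\right) 112 = - \frac{107296}{9} \approx -11922.0$)
$80 \cdot 162 - T = 80 \cdot 162 - - \frac{107296}{9} = 12960 + \frac{107296}{9} = \frac{223936}{9}$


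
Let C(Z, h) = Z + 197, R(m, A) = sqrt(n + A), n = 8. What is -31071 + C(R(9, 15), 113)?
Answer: -30874 + sqrt(23) ≈ -30869.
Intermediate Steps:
R(m, A) = sqrt(8 + A)
C(Z, h) = 197 + Z
-31071 + C(R(9, 15), 113) = -31071 + (197 + sqrt(8 + 15)) = -31071 + (197 + sqrt(23)) = -30874 + sqrt(23)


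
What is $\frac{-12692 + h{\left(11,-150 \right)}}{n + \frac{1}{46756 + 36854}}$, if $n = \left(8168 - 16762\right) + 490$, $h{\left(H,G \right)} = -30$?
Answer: $\frac{1063686420}{677575439} \approx 1.5698$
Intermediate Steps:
$n = -8104$ ($n = -8594 + 490 = -8104$)
$\frac{-12692 + h{\left(11,-150 \right)}}{n + \frac{1}{46756 + 36854}} = \frac{-12692 - 30}{-8104 + \frac{1}{46756 + 36854}} = - \frac{12722}{-8104 + \frac{1}{83610}} = - \frac{12722}{- \frac{677575439}{83610}} = \left(-12722\right) \left(- \frac{83610}{677575439}\right) = \frac{1063686420}{677575439}$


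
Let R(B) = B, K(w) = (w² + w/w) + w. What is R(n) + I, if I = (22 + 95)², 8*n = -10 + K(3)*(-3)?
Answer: 109463/8 ≈ 13683.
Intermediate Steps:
K(w) = 1 + w + w² (K(w) = (w² + 1) + w = (1 + w²) + w = 1 + w + w²)
n = -49/8 (n = (-10 + (1 + 3 + 3²)*(-3))/8 = (-10 + (1 + 3 + 9)*(-3))/8 = (-10 + 13*(-3))/8 = (-10 - 39)/8 = (⅛)*(-49) = -49/8 ≈ -6.1250)
I = 13689 (I = 117² = 13689)
R(n) + I = -49/8 + 13689 = 109463/8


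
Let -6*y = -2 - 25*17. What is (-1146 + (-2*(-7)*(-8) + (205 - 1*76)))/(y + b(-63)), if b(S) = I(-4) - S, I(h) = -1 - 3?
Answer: -6774/781 ≈ -8.6735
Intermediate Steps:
y = 427/6 (y = -(-2 - 25*17)/6 = -(-2 - 425)/6 = -⅙*(-427) = 427/6 ≈ 71.167)
I(h) = -4
b(S) = -4 - S
(-1146 + (-2*(-7)*(-8) + (205 - 1*76)))/(y + b(-63)) = (-1146 + (-2*(-7)*(-8) + (205 - 1*76)))/(427/6 + (-4 - 1*(-63))) = (-1146 + (14*(-8) + (205 - 76)))/(427/6 + (-4 + 63)) = (-1146 + (-112 + 129))/(427/6 + 59) = (-1146 + 17)/(781/6) = -1129*6/781 = -6774/781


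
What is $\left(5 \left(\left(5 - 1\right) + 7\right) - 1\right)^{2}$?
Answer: $2916$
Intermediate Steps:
$\left(5 \left(\left(5 - 1\right) + 7\right) - 1\right)^{2} = \left(5 \left(4 + 7\right) - 1\right)^{2} = \left(5 \cdot 11 - 1\right)^{2} = \left(55 - 1\right)^{2} = 54^{2} = 2916$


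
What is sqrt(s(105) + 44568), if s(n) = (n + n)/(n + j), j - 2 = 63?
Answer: sqrt(12880509)/17 ≈ 211.11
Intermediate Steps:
j = 65 (j = 2 + 63 = 65)
s(n) = 2*n/(65 + n) (s(n) = (n + n)/(n + 65) = (2*n)/(65 + n) = 2*n/(65 + n))
sqrt(s(105) + 44568) = sqrt(2*105/(65 + 105) + 44568) = sqrt(2*105/170 + 44568) = sqrt(2*105*(1/170) + 44568) = sqrt(21/17 + 44568) = sqrt(757677/17) = sqrt(12880509)/17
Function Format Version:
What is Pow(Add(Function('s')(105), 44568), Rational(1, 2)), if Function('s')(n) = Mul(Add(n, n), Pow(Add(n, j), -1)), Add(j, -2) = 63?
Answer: Mul(Rational(1, 17), Pow(12880509, Rational(1, 2))) ≈ 211.11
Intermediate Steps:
j = 65 (j = Add(2, 63) = 65)
Function('s')(n) = Mul(2, n, Pow(Add(65, n), -1)) (Function('s')(n) = Mul(Add(n, n), Pow(Add(n, 65), -1)) = Mul(Mul(2, n), Pow(Add(65, n), -1)) = Mul(2, n, Pow(Add(65, n), -1)))
Pow(Add(Function('s')(105), 44568), Rational(1, 2)) = Pow(Add(Mul(2, 105, Pow(Add(65, 105), -1)), 44568), Rational(1, 2)) = Pow(Add(Mul(2, 105, Pow(170, -1)), 44568), Rational(1, 2)) = Pow(Add(Mul(2, 105, Rational(1, 170)), 44568), Rational(1, 2)) = Pow(Add(Rational(21, 17), 44568), Rational(1, 2)) = Pow(Rational(757677, 17), Rational(1, 2)) = Mul(Rational(1, 17), Pow(12880509, Rational(1, 2)))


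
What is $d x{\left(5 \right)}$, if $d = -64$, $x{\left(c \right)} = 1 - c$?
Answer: $256$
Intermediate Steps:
$d x{\left(5 \right)} = - 64 \left(1 - 5\right) = \left(-64\right) \left(-4\right) = 256$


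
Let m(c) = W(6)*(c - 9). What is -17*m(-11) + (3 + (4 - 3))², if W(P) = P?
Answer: 2056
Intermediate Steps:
m(c) = -54 + 6*c (m(c) = 6*(c - 9) = 6*(-9 + c) = -54 + 6*c)
-17*m(-11) + (3 + (4 - 3))² = -17*(-54 + 6*(-11)) + (3 + (4 - 3))² = -17*(-54 - 66) + (3 + 1)² = -17*(-120) + 4² = 2040 + 16 = 2056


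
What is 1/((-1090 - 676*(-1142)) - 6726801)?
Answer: -1/5955899 ≈ -1.6790e-7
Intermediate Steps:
1/((-1090 - 676*(-1142)) - 6726801) = 1/((-1090 + 771992) - 6726801) = 1/(770902 - 6726801) = 1/(-5955899) = -1/5955899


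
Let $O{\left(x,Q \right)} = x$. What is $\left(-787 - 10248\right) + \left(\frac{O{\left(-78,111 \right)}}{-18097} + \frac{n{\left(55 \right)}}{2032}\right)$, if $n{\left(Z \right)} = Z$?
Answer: $- \frac{405790048809}{36773104} \approx -11035.0$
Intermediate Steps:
$\left(-787 - 10248\right) + \left(\frac{O{\left(-78,111 \right)}}{-18097} + \frac{n{\left(55 \right)}}{2032}\right) = \left(-787 - 10248\right) + \left(- \frac{78}{-18097} + \frac{55}{2032}\right) = -11035 + \left(\left(-78\right) \left(- \frac{1}{18097}\right) + 55 \cdot \frac{1}{2032}\right) = -11035 + \left(\frac{78}{18097} + \frac{55}{2032}\right) = -11035 + \frac{1153831}{36773104} = - \frac{405790048809}{36773104}$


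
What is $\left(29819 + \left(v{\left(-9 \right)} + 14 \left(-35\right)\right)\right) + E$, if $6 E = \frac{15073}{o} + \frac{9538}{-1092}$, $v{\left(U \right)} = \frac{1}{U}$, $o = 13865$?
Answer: $\frac{148012363697}{5046860} \approx 29328.0$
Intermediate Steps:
$E = - \frac{57892327}{45421740}$ ($E = \frac{\frac{15073}{13865} + \frac{9538}{-1092}}{6} = \frac{15073 \cdot \frac{1}{13865} + 9538 \left(- \frac{1}{1092}\right)}{6} = \frac{\frac{15073}{13865} - \frac{4769}{546}}{6} = \frac{1}{6} \left(- \frac{57892327}{7570290}\right) = - \frac{57892327}{45421740} \approx -1.2746$)
$\left(29819 + \left(v{\left(-9 \right)} + 14 \left(-35\right)\right)\right) + E = \left(29819 + \left(\frac{1}{-9} + 14 \left(-35\right)\right)\right) - \frac{57892327}{45421740} = \left(29819 - \frac{4411}{9}\right) - \frac{57892327}{45421740} = \frac{263960}{9} - \frac{57892327}{45421740} = \frac{148012363697}{5046860}$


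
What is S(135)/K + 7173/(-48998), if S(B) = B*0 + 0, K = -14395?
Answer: -7173/48998 ≈ -0.14639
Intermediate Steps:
S(B) = 0 (S(B) = 0 + 0 = 0)
S(135)/K + 7173/(-48998) = 0/(-14395) + 7173/(-48998) = 0*(-1/14395) + 7173*(-1/48998) = 0 - 7173/48998 = -7173/48998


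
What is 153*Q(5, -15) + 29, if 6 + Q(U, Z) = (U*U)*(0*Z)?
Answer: -889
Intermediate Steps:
Q(U, Z) = -6 (Q(U, Z) = -6 + (U*U)*(0*Z) = -6 + U²*0 = -6 + 0 = -6)
153*Q(5, -15) + 29 = 153*(-6) + 29 = -918 + 29 = -889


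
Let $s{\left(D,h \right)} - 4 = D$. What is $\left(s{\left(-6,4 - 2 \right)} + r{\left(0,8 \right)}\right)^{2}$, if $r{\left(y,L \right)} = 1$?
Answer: $1$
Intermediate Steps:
$s{\left(D,h \right)} = 4 + D$
$\left(s{\left(-6,4 - 2 \right)} + r{\left(0,8 \right)}\right)^{2} = \left(\left(4 - 6\right) + 1\right)^{2} = \left(-2 + 1\right)^{2} = \left(-1\right)^{2} = 1$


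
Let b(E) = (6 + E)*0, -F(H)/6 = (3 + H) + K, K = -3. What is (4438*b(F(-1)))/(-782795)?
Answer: 0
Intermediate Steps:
F(H) = -6*H (F(H) = -6*((3 + H) - 3) = -6*H)
b(E) = 0
(4438*b(F(-1)))/(-782795) = (4438*0)/(-782795) = 0*(-1/782795) = 0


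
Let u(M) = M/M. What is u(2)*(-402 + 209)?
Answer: -193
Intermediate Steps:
u(M) = 1
u(2)*(-402 + 209) = 1*(-402 + 209) = 1*(-193) = -193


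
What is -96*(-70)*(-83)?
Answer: -557760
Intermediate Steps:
-96*(-70)*(-83) = 6720*(-83) = -557760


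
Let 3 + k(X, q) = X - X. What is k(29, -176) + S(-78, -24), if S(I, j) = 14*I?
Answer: -1095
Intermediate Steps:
k(X, q) = -3 (k(X, q) = -3 + (X - X) = -3 + 0 = -3)
k(29, -176) + S(-78, -24) = -3 + 14*(-78) = -3 - 1092 = -1095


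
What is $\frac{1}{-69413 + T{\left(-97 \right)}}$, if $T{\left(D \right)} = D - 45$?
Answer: $- \frac{1}{69555} \approx -1.4377 \cdot 10^{-5}$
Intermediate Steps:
$T{\left(D \right)} = -45 + D$ ($T{\left(D \right)} = D - 45 = -45 + D$)
$\frac{1}{-69413 + T{\left(-97 \right)}} = \frac{1}{-69413 - 142} = \frac{1}{-69555} = - \frac{1}{69555}$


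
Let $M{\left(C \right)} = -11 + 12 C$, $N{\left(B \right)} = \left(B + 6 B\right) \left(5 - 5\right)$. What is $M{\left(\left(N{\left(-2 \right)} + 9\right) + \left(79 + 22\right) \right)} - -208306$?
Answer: $209615$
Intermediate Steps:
$N{\left(B \right)} = 0$ ($N{\left(B \right)} = 7 B 0 = 0$)
$M{\left(\left(N{\left(-2 \right)} + 9\right) + \left(79 + 22\right) \right)} - -208306 = \left(-11 + 12 \left(\left(0 + 9\right) + \left(79 + 22\right)\right)\right) - -208306 = \left(-11 + 12 \left(9 + 101\right)\right) + 208306 = \left(-11 + 12 \cdot 110\right) + 208306 = \left(-11 + 1320\right) + 208306 = 1309 + 208306 = 209615$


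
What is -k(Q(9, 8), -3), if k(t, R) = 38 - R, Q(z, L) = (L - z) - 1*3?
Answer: -41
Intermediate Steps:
Q(z, L) = -3 + L - z (Q(z, L) = (L - z) - 3 = -3 + L - z)
-k(Q(9, 8), -3) = -(38 - 1*(-3)) = -(38 + 3) = -1*41 = -41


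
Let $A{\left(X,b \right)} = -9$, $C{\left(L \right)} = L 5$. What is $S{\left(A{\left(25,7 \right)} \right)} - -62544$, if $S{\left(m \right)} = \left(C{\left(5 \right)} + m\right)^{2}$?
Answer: $62800$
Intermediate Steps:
$C{\left(L \right)} = 5 L$
$S{\left(m \right)} = \left(25 + m\right)^{2}$ ($S{\left(m \right)} = \left(5 \cdot 5 + m\right)^{2} = \left(25 + m\right)^{2}$)
$S{\left(A{\left(25,7 \right)} \right)} - -62544 = \left(25 - 9\right)^{2} - -62544 = 16^{2} + 62544 = 256 + 62544 = 62800$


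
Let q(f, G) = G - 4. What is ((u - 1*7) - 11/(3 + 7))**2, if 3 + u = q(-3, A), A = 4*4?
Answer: 81/100 ≈ 0.81000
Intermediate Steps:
A = 16
q(f, G) = -4 + G
u = 9 (u = -3 + (-4 + 16) = -3 + 12 = 9)
((u - 1*7) - 11/(3 + 7))**2 = ((9 - 1*7) - 11/(3 + 7))**2 = ((9 - 7) - 11/10)**2 = (2 - 11*1/10)**2 = (2 - 11/10)**2 = (9/10)**2 = 81/100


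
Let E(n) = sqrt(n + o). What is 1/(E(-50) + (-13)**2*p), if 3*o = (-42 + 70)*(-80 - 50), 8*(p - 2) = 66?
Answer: 83148/144093763 - 16*I*sqrt(11370)/144093763 ≈ 0.00057704 - 1.184e-5*I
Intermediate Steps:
p = 41/4 (p = 2 + (1/8)*66 = 2 + 33/4 = 41/4 ≈ 10.250)
o = -3640/3 (o = ((-42 + 70)*(-80 - 50))/3 = (28*(-130))/3 = (1/3)*(-3640) = -3640/3 ≈ -1213.3)
E(n) = sqrt(-3640/3 + n) (E(n) = sqrt(n - 3640/3) = sqrt(-3640/3 + n))
1/(E(-50) + (-13)**2*p) = 1/(sqrt(-10920 + 9*(-50))/3 + (-13)**2*(41/4)) = 1/(sqrt(-10920 - 450)/3 + 169*(41/4)) = 1/(sqrt(-11370)/3 + 6929/4) = 1/((I*sqrt(11370))/3 + 6929/4) = 1/(I*sqrt(11370)/3 + 6929/4) = 1/(6929/4 + I*sqrt(11370)/3)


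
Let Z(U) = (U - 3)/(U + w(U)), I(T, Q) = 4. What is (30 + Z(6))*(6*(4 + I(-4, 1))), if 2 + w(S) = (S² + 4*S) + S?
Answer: 50472/35 ≈ 1442.1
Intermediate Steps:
w(S) = -2 + S² + 5*S (w(S) = -2 + ((S² + 4*S) + S) = -2 + (S² + 5*S) = -2 + S² + 5*S)
Z(U) = (-3 + U)/(-2 + U² + 6*U) (Z(U) = (U - 3)/(U + (-2 + U² + 5*U)) = (-3 + U)/(-2 + U² + 6*U))
(30 + Z(6))*(6*(4 + I(-4, 1))) = (30 + (-3 + 6)/(-2 + 6² + 6*6))*(6*(4 + 4)) = (30 + 3/(-2 + 36 + 36))*(6*8) = (30 + 3/70)*48 = (2103/70)*48 = 50472/35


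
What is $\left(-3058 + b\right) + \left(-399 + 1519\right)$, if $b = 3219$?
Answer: $1281$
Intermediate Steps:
$\left(-3058 + b\right) + \left(-399 + 1519\right) = \left(-3058 + 3219\right) + \left(-399 + 1519\right) = 161 + 1120 = 1281$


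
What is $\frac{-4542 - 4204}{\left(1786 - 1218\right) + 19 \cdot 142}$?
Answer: $- \frac{4373}{1633} \approx -2.6779$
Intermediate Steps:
$\frac{-4542 - 4204}{\left(1786 - 1218\right) + 19 \cdot 142} = - \frac{8746}{568 + 2698} = - \frac{8746}{3266} = \left(-8746\right) \frac{1}{3266} = - \frac{4373}{1633}$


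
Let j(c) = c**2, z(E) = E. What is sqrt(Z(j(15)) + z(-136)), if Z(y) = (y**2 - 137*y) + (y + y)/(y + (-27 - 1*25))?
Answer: sqrt(588601706)/173 ≈ 140.24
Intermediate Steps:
Z(y) = y**2 - 137*y + 2*y/(-52 + y) (Z(y) = (y**2 - 137*y) + (2*y)/(y + (-27 - 25)) = (y**2 - 137*y) + (2*y)/(y - 52) = (y**2 - 137*y) + (2*y)/(-52 + y) = (y**2 - 137*y) + 2*y/(-52 + y) = y**2 - 137*y + 2*y/(-52 + y))
sqrt(Z(j(15)) + z(-136)) = sqrt(15**2*(7126 + (15**2)**2 - 189*15**2)/(-52 + 15**2) - 136) = sqrt(225*(7126 + 225**2 - 189*225)/(-52 + 225) - 136) = sqrt(225*(7126 + 50625 - 42525)/173 - 136) = sqrt(225*(1/173)*15226 - 136) = sqrt(3425850/173 - 136) = sqrt(3402322/173) = sqrt(588601706)/173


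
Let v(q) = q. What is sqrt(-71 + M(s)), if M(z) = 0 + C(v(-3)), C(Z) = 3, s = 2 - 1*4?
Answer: 2*I*sqrt(17) ≈ 8.2462*I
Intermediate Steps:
s = -2 (s = 2 - 4 = -2)
M(z) = 3 (M(z) = 0 + 3 = 3)
sqrt(-71 + M(s)) = sqrt(-71 + 3) = sqrt(-68) = 2*I*sqrt(17)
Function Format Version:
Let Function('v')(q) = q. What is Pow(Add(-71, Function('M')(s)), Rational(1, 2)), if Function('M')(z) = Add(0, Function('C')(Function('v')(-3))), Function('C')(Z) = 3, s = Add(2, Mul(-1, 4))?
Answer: Mul(2, I, Pow(17, Rational(1, 2))) ≈ Mul(8.2462, I)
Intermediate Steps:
s = -2 (s = Add(2, -4) = -2)
Function('M')(z) = 3 (Function('M')(z) = Add(0, 3) = 3)
Pow(Add(-71, Function('M')(s)), Rational(1, 2)) = Pow(Add(-71, 3), Rational(1, 2)) = Pow(-68, Rational(1, 2)) = Mul(2, I, Pow(17, Rational(1, 2)))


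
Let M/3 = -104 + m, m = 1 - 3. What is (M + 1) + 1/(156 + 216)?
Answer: -117923/372 ≈ -317.00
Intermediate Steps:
m = -2
M = -318 (M = 3*(-104 - 2) = 3*(-106) = -318)
(M + 1) + 1/(156 + 216) = (-318 + 1) + 1/(156 + 216) = -317 + 1/372 = -117923/372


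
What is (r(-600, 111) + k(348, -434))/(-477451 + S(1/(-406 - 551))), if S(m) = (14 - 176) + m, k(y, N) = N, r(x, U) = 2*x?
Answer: 781869/228537821 ≈ 0.0034212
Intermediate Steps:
S(m) = -162 + m
(r(-600, 111) + k(348, -434))/(-477451 + S(1/(-406 - 551))) = (2*(-600) - 434)/(-477451 + (-162 + 1/(-406 - 551))) = (-1200 - 434)/(-477451 + (-162 + 1/(-957))) = -1634/(-477451 + (-162 - 1/957)) = -1634/(-477451 - 155035/957) = -1634/(-457075642/957) = -1634*(-957/457075642) = 781869/228537821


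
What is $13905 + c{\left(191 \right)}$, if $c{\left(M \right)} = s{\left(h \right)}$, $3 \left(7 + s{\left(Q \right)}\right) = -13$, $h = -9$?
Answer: $\frac{41681}{3} \approx 13894.0$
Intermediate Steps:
$s{\left(Q \right)} = - \frac{34}{3}$ ($s{\left(Q \right)} = -7 + \frac{1}{3} \left(-13\right) = -7 - \frac{13}{3} = - \frac{34}{3}$)
$c{\left(M \right)} = - \frac{34}{3}$
$13905 + c{\left(191 \right)} = 13905 - \frac{34}{3} = \frac{41681}{3}$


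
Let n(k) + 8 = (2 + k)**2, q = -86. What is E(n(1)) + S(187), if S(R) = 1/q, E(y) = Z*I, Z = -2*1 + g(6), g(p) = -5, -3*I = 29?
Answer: 17455/258 ≈ 67.655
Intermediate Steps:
I = -29/3 (I = -1/3*29 = -29/3 ≈ -9.6667)
n(k) = -8 + (2 + k)**2
Z = -7 (Z = -2*1 - 5 = -2 - 5 = -7)
E(y) = 203/3 (E(y) = -7*(-29/3) = 203/3)
S(R) = -1/86 (S(R) = 1/(-86) = -1/86)
E(n(1)) + S(187) = 203/3 - 1/86 = 17455/258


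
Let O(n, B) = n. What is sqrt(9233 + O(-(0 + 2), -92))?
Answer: sqrt(9231) ≈ 96.078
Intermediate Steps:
sqrt(9233 + O(-(0 + 2), -92)) = sqrt(9233 - (0 + 2)) = sqrt(9233 - 1*2) = sqrt(9233 - 2) = sqrt(9231)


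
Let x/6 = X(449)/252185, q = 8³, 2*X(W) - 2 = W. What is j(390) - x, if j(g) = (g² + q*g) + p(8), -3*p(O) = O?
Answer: 266138896361/756555 ≈ 3.5178e+5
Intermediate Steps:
X(W) = 1 + W/2
p(O) = -O/3
q = 512
j(g) = -8/3 + g² + 512*g (j(g) = (g² + 512*g) - ⅓*8 = (g² + 512*g) - 8/3 = -8/3 + g² + 512*g)
x = 1353/252185 (x = 6*((1 + (½)*449)/252185) = 6*((1 + 449/2)*(1/252185)) = 6*((451/2)*(1/252185)) = 6*(451/504370) = 1353/252185 ≈ 0.0053651)
j(390) - x = (-8/3 + 390² + 512*390) - 1*1353/252185 = (-8/3 + 152100 + 199680) - 1353/252185 = 1055332/3 - 1353/252185 = 266138896361/756555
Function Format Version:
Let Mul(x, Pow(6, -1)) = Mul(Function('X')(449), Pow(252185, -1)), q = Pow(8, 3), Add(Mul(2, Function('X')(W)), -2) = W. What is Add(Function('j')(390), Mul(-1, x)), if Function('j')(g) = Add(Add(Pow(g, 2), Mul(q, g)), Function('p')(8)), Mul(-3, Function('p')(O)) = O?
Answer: Rational(266138896361, 756555) ≈ 3.5178e+5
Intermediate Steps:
Function('X')(W) = Add(1, Mul(Rational(1, 2), W))
Function('p')(O) = Mul(Rational(-1, 3), O)
q = 512
Function('j')(g) = Add(Rational(-8, 3), Pow(g, 2), Mul(512, g)) (Function('j')(g) = Add(Add(Pow(g, 2), Mul(512, g)), Mul(Rational(-1, 3), 8)) = Add(Add(Pow(g, 2), Mul(512, g)), Rational(-8, 3)) = Add(Rational(-8, 3), Pow(g, 2), Mul(512, g)))
x = Rational(1353, 252185) (x = Mul(6, Mul(Add(1, Mul(Rational(1, 2), 449)), Pow(252185, -1))) = Mul(6, Mul(Add(1, Rational(449, 2)), Rational(1, 252185))) = Mul(6, Mul(Rational(451, 2), Rational(1, 252185))) = Mul(6, Rational(451, 504370)) = Rational(1353, 252185) ≈ 0.0053651)
Add(Function('j')(390), Mul(-1, x)) = Add(Add(Rational(-8, 3), Pow(390, 2), Mul(512, 390)), Mul(-1, Rational(1353, 252185))) = Add(Add(Rational(-8, 3), 152100, 199680), Rational(-1353, 252185)) = Add(Rational(1055332, 3), Rational(-1353, 252185)) = Rational(266138896361, 756555)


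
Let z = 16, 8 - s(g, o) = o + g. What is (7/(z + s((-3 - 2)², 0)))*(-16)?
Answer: 112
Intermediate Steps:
s(g, o) = 8 - g - o (s(g, o) = 8 - (o + g) = 8 - (g + o) = 8 + (-g - o) = 8 - g - o)
(7/(z + s((-3 - 2)², 0)))*(-16) = (7/(16 + (8 - (-3 - 2)² - 1*0)))*(-16) = (7/(16 + (8 - 1*(-5)² + 0)))*(-16) = (7/(16 + (8 - 1*25 + 0)))*(-16) = (7/(16 + (8 - 25 + 0)))*(-16) = (7/(16 - 17))*(-16) = (7/(-1))*(-16) = (7*(-1))*(-16) = -7*(-16) = 112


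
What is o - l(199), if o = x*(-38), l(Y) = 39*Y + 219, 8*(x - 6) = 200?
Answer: -9158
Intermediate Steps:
x = 31 (x = 6 + (1/8)*200 = 6 + 25 = 31)
l(Y) = 219 + 39*Y
o = -1178 (o = 31*(-38) = -1178)
o - l(199) = -1178 - (219 + 39*199) = -1178 - (219 + 7761) = -1178 - 1*7980 = -1178 - 7980 = -9158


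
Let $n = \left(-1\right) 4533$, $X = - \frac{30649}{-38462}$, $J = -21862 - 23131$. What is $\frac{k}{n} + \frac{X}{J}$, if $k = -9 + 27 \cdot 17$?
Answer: $- \frac{259624425539}{2614816877426} \approx -0.09929$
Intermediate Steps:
$k = 450$ ($k = -9 + 459 = 450$)
$J = -44993$
$X = \frac{30649}{38462}$ ($X = \left(-30649\right) \left(- \frac{1}{38462}\right) = \frac{30649}{38462} \approx 0.79686$)
$n = -4533$
$\frac{k}{n} + \frac{X}{J} = \frac{450}{-4533} + \frac{30649}{38462 \left(-44993\right)} = 450 \left(- \frac{1}{4533}\right) + \frac{30649}{38462} \left(- \frac{1}{44993}\right) = - \frac{150}{1511} - \frac{30649}{1730520766} = - \frac{259624425539}{2614816877426}$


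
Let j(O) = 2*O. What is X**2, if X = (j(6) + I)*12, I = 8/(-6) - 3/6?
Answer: 14884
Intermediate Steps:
I = -11/6 (I = 8*(-1/6) - 3*1/6 = -4/3 - 1/2 = -11/6 ≈ -1.8333)
X = 122 (X = (2*6 - 11/6)*12 = (12 - 11/6)*12 = (61/6)*12 = 122)
X**2 = 122**2 = 14884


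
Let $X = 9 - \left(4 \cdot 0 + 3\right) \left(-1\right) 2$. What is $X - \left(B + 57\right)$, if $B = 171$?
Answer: $-174$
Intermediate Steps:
$X = 54$ ($X = 9 - \left(0 + 3\right) \left(-1\right) 2 = 9 - 3 \left(-1\right) 2 = 9 \left(-1\right) \left(-3\right) 2 = 9 \cdot 3 \cdot 2 = 9 \cdot 6 = 54$)
$X - \left(B + 57\right) = 54 - \left(171 + 57\right) = 54 - 228 = -174$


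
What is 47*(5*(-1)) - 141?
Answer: -376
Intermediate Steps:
47*(5*(-1)) - 141 = 47*(-5) - 141 = -235 - 141 = -376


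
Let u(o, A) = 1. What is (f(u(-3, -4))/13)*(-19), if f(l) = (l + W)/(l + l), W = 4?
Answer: -95/26 ≈ -3.6538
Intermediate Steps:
f(l) = (4 + l)/(2*l) (f(l) = (l + 4)/(l + l) = (4 + l)/((2*l)) = (4 + l)*(1/(2*l)) = (4 + l)/(2*l))
(f(u(-3, -4))/13)*(-19) = (((½)*(4 + 1)/1)/13)*(-19) = (((½)*1*5)*(1/13))*(-19) = ((5/2)*(1/13))*(-19) = (5/26)*(-19) = -95/26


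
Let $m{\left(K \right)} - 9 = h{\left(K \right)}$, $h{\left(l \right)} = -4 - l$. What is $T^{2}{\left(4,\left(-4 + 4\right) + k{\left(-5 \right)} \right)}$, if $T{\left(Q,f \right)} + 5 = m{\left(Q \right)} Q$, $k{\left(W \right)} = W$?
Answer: $1$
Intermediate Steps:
$m{\left(K \right)} = 5 - K$ ($m{\left(K \right)} = 9 - \left(4 + K\right) = 5 - K$)
$T{\left(Q,f \right)} = -5 + Q \left(5 - Q\right)$ ($T{\left(Q,f \right)} = -5 + \left(5 - Q\right) Q = -5 + Q \left(5 - Q\right)$)
$T^{2}{\left(4,\left(-4 + 4\right) + k{\left(-5 \right)} \right)} = \left(-5 - 4 \left(-5 + 4\right)\right)^{2} = \left(-5 - 4 \left(-1\right)\right)^{2} = \left(-5 + 4\right)^{2} = \left(-1\right)^{2} = 1$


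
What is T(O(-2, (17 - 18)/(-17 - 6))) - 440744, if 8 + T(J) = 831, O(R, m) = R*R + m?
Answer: -439921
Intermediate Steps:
O(R, m) = m + R² (O(R, m) = R² + m = m + R²)
T(J) = 823 (T(J) = -8 + 831 = 823)
T(O(-2, (17 - 18)/(-17 - 6))) - 440744 = 823 - 440744 = -439921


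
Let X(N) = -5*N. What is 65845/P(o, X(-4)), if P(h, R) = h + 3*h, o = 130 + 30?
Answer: 13169/128 ≈ 102.88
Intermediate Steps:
o = 160
P(h, R) = 4*h
65845/P(o, X(-4)) = 65845/((4*160)) = 65845/640 = 65845*(1/640) = 13169/128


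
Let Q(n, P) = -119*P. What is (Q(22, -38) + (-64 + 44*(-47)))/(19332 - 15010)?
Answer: 1195/2161 ≈ 0.55298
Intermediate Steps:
(Q(22, -38) + (-64 + 44*(-47)))/(19332 - 15010) = (-119*(-38) + (-64 + 44*(-47)))/(19332 - 15010) = (4522 + (-64 - 2068))/4322 = (4522 - 2132)*(1/4322) = 2390*(1/4322) = 1195/2161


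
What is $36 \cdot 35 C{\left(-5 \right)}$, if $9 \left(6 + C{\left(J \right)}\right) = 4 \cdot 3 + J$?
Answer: $-6580$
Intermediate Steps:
$C{\left(J \right)} = - \frac{14}{3} + \frac{J}{9}$ ($C{\left(J \right)} = -6 + \frac{4 \cdot 3 + J}{9} = -6 + \frac{12 + J}{9} = -6 + \left(\frac{4}{3} + \frac{J}{9}\right) = - \frac{14}{3} + \frac{J}{9}$)
$36 \cdot 35 C{\left(-5 \right)} = 36 \cdot 35 \left(- \frac{14}{3} + \frac{1}{9} \left(-5\right)\right) = 1260 \left(- \frac{14}{3} - \frac{5}{9}\right) = 1260 \left(- \frac{47}{9}\right) = -6580$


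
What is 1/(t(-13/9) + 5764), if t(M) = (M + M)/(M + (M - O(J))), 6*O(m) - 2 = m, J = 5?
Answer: 73/420824 ≈ 0.00017347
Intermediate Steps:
O(m) = 1/3 + m/6
t(M) = 2*M/(-7/6 + 2*M) (t(M) = (M + M)/(M + (M - (1/3 + (1/6)*5))) = (2*M)/(M + (M - (1/3 + 5/6))) = (2*M)/(M + (M - 1*7/6)) = (2*M)/(M + (M - 7/6)) = (2*M)/(M + (-7/6 + M)) = (2*M)/(-7/6 + 2*M) = 2*M/(-7/6 + 2*M))
1/(t(-13/9) + 5764) = 1/(12*(-13/9)/(-7 + 12*(-13/9)) + 5764) = 1/(12*(-13/9)/(-7 - 52/3) + 5764) = 1/(12*(-13/9)/(-73/3) + 5764) = 1/(12*(-13/9)*(-3/73) + 5764) = 1/(52/73 + 5764) = 1/(420824/73) = 73/420824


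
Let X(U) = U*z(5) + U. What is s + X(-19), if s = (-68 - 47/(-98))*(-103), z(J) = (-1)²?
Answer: 677827/98 ≈ 6916.6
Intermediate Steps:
z(J) = 1
X(U) = 2*U (X(U) = U*1 + U = U + U = 2*U)
s = 681551/98 (s = (-68 - 47*(-1/98))*(-103) = (-68 + 47/98)*(-103) = -6617/98*(-103) = 681551/98 ≈ 6954.6)
s + X(-19) = 681551/98 + 2*(-19) = 681551/98 - 38 = 677827/98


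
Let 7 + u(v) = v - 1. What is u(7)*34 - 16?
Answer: -50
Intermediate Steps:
u(v) = -8 + v (u(v) = -7 + (v - 1) = -7 + (-1 + v) = -8 + v)
u(7)*34 - 16 = (-8 + 7)*34 - 16 = -1*34 - 16 = -34 - 16 = -50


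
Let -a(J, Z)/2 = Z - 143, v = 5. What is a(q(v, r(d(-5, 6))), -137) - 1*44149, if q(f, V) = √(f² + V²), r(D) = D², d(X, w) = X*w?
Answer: -43589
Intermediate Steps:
q(f, V) = √(V² + f²)
a(J, Z) = 286 - 2*Z (a(J, Z) = -2*(Z - 143) = -2*(-143 + Z) = 286 - 2*Z)
a(q(v, r(d(-5, 6))), -137) - 1*44149 = (286 - 2*(-137)) - 1*44149 = (286 + 274) - 44149 = 560 - 44149 = -43589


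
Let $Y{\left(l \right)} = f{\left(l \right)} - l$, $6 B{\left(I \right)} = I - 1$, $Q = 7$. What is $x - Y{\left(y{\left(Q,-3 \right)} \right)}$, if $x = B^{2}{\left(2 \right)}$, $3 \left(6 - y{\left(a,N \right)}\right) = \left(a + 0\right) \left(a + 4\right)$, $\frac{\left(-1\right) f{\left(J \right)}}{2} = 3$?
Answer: $- \frac{491}{36} \approx -13.639$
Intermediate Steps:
$f{\left(J \right)} = -6$ ($f{\left(J \right)} = \left(-2\right) 3 = -6$)
$B{\left(I \right)} = - \frac{1}{6} + \frac{I}{6}$ ($B{\left(I \right)} = \frac{I - 1}{6} = \frac{-1 + I}{6} = - \frac{1}{6} + \frac{I}{6}$)
$y{\left(a,N \right)} = 6 - \frac{a \left(4 + a\right)}{3}$ ($y{\left(a,N \right)} = 6 - \frac{\left(a + 0\right) \left(a + 4\right)}{3} = 6 - \frac{a \left(4 + a\right)}{3}$)
$Y{\left(l \right)} = -6 - l$
$x = \frac{1}{36}$ ($x = \left(- \frac{1}{6} + \frac{1}{6} \cdot 2\right)^{2} = \left(- \frac{1}{6} + \frac{1}{3}\right)^{2} = \left(\frac{1}{6}\right)^{2} = \frac{1}{36} \approx 0.027778$)
$x - Y{\left(y{\left(Q,-3 \right)} \right)} = \frac{1}{36} - \left(-6 - \left(6 - \frac{28}{3} - \frac{7^{2}}{3}\right)\right) = \frac{1}{36} - \left(-6 - \left(6 - \frac{28}{3} - \frac{49}{3}\right)\right) = \frac{1}{36} - \left(-6 - - \frac{59}{3}\right) = \frac{1}{36} - \left(-6 + \frac{59}{3}\right) = \frac{1}{36} - \frac{41}{3} = - \frac{491}{36}$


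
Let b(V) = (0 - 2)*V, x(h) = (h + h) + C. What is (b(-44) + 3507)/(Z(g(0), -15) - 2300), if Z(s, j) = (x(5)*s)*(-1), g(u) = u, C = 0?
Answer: -719/460 ≈ -1.5630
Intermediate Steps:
x(h) = 2*h (x(h) = (h + h) + 0 = 2*h + 0 = 2*h)
b(V) = -2*V
Z(s, j) = -10*s (Z(s, j) = ((2*5)*s)*(-1) = (10*s)*(-1) = -10*s)
(b(-44) + 3507)/(Z(g(0), -15) - 2300) = (-2*(-44) + 3507)/(-10*0 - 2300) = (88 + 3507)/(0 - 2300) = 3595/(-2300) = 3595*(-1/2300) = -719/460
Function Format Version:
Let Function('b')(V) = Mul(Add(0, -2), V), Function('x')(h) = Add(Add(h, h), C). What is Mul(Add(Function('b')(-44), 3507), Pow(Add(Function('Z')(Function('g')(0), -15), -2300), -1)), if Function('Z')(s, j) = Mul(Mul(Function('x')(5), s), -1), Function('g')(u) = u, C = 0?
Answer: Rational(-719, 460) ≈ -1.5630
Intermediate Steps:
Function('x')(h) = Mul(2, h) (Function('x')(h) = Add(Add(h, h), 0) = Add(Mul(2, h), 0) = Mul(2, h))
Function('b')(V) = Mul(-2, V)
Function('Z')(s, j) = Mul(-10, s) (Function('Z')(s, j) = Mul(Mul(Mul(2, 5), s), -1) = Mul(Mul(10, s), -1) = Mul(-10, s))
Mul(Add(Function('b')(-44), 3507), Pow(Add(Function('Z')(Function('g')(0), -15), -2300), -1)) = Mul(Add(Mul(-2, -44), 3507), Pow(Add(Mul(-10, 0), -2300), -1)) = Mul(Add(88, 3507), Pow(Add(0, -2300), -1)) = Mul(3595, Pow(-2300, -1)) = Mul(3595, Rational(-1, 2300)) = Rational(-719, 460)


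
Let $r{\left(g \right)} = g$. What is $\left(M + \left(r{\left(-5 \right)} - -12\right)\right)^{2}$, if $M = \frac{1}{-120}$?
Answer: $\frac{703921}{14400} \approx 48.883$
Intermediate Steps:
$M = - \frac{1}{120} \approx -0.0083333$
$\left(M + \left(r{\left(-5 \right)} - -12\right)\right)^{2} = \left(- \frac{1}{120} - -7\right)^{2} = \left(- \frac{1}{120} + \left(-5 + 12\right)\right)^{2} = \left(- \frac{1}{120} + 7\right)^{2} = \left(\frac{839}{120}\right)^{2} = \frac{703921}{14400}$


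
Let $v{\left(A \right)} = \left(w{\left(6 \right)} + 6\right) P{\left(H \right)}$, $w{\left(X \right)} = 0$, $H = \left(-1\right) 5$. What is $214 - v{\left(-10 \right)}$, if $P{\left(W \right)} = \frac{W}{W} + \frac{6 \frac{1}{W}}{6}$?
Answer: $\frac{1046}{5} \approx 209.2$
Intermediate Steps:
$H = -5$
$P{\left(W \right)} = 1 + \frac{1}{W}$ ($P{\left(W \right)} = 1 + \frac{6}{W} \frac{1}{6} = 1 + \frac{1}{W}$)
$v{\left(A \right)} = \frac{24}{5}$ ($v{\left(A \right)} = \left(0 + 6\right) \frac{1 - 5}{-5} = 6 \left(\left(- \frac{1}{5}\right) \left(-4\right)\right) = 6 \cdot \frac{4}{5} = \frac{24}{5}$)
$214 - v{\left(-10 \right)} = 214 - \frac{24}{5} = \frac{1046}{5}$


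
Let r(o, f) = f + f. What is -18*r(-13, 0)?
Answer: 0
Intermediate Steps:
r(o, f) = 2*f
-18*r(-13, 0) = -36*0 = -18*0 = 0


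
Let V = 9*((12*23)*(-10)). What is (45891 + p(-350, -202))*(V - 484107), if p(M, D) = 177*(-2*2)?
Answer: -22995752301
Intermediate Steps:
p(M, D) = -708 (p(M, D) = 177*(-4) = -708)
V = -24840 (V = 9*(276*(-10)) = 9*(-2760) = -24840)
(45891 + p(-350, -202))*(V - 484107) = (45891 - 708)*(-24840 - 484107) = 45183*(-508947) = -22995752301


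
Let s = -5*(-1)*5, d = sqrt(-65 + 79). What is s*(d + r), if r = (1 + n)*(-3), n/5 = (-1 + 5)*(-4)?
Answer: 5925 + 25*sqrt(14) ≈ 6018.5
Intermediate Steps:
d = sqrt(14) ≈ 3.7417
n = -80 (n = 5*((-1 + 5)*(-4)) = 5*(4*(-4)) = 5*(-16) = -80)
s = 25 (s = 5*5 = 25)
r = 237 (r = (1 - 80)*(-3) = -79*(-3) = 237)
s*(d + r) = 25*(sqrt(14) + 237) = 25*(237 + sqrt(14)) = 5925 + 25*sqrt(14)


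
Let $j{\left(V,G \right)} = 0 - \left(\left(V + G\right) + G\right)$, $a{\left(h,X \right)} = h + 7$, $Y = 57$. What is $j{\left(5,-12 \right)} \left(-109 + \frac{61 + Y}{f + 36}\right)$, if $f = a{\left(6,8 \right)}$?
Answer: $- \frac{99237}{49} \approx -2025.2$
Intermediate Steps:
$a{\left(h,X \right)} = 7 + h$
$f = 13$ ($f = 7 + 6 = 13$)
$j{\left(V,G \right)} = - V - 2 G$ ($j{\left(V,G \right)} = 0 - \left(\left(G + V\right) + G\right) = 0 - \left(V + 2 G\right) = - V - 2 G$)
$j{\left(5,-12 \right)} \left(-109 + \frac{61 + Y}{f + 36}\right) = \left(\left(-1\right) 5 - -24\right) \left(-109 + \frac{61 + 57}{13 + 36}\right) = \left(-5 + 24\right) \left(-109 + \frac{118}{49}\right) = 19 \left(-109 + 118 \cdot \frac{1}{49}\right) = 19 \left(-109 + \frac{118}{49}\right) = 19 \left(- \frac{5223}{49}\right) = - \frac{99237}{49}$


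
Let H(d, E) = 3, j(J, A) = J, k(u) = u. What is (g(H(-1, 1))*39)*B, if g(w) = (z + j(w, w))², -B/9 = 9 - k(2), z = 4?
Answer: -120393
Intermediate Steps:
B = -63 (B = -9*(9 - 1*2) = -9*(9 - 2) = -9*7 = -63)
g(w) = (4 + w)²
(g(H(-1, 1))*39)*B = ((4 + 3)²*39)*(-63) = (7²*39)*(-63) = (49*39)*(-63) = 1911*(-63) = -120393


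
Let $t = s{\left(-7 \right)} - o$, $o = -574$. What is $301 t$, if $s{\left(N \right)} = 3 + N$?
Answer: $171570$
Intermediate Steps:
$t = 570$ ($t = \left(3 - 7\right) - -574 = -4 + 574 = 570$)
$301 t = 301 \cdot 570 = 171570$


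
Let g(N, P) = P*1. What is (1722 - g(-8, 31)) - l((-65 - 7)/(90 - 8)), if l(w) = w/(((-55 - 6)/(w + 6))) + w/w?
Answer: 173286730/102541 ≈ 1689.9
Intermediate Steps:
g(N, P) = P
l(w) = 1 + w*(-6/61 - w/61) (l(w) = w/((-61/(6 + w))) + 1 = w*(-6/61 - w/61) + 1 = 1 + w*(-6/61 - w/61))
(1722 - g(-8, 31)) - l((-65 - 7)/(90 - 8)) = (1722 - 1*31) - (1 - 6*(-65 - 7)/(61*(90 - 8)) - (-65 - 7)²/(90 - 8)²/61) = (1722 - 31) - (1 - (-432)/(61*82) - (-72/82)²/61) = 1691 - (1 - (-432)/(61*82) - (-72*1/82)²/61) = 1691 - (1 - 6/61*(-36/41) - (-36/41)²/61) = 1691 - (1 + 216/2501 - 1/61*1296/1681) = 1691 - (1 + 216/2501 - 1296/102541) = 1691 - 1*110101/102541 = 1691 - 110101/102541 = 173286730/102541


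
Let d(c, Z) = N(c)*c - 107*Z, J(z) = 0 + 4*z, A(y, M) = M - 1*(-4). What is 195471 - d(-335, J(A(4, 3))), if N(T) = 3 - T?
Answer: 311697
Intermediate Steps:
A(y, M) = 4 + M (A(y, M) = M + 4 = 4 + M)
J(z) = 4*z
d(c, Z) = -107*Z + c*(3 - c) (d(c, Z) = (3 - c)*c - 107*Z = c*(3 - c) - 107*Z = -107*Z + c*(3 - c))
195471 - d(-335, J(A(4, 3))) = 195471 - (-428*(4 + 3) - 1*(-335)*(-3 - 335)) = 195471 - (-428*7 - 1*(-335)*(-338)) = 195471 - (-107*28 - 113230) = 195471 - (-2996 - 113230) = 195471 - 1*(-116226) = 195471 + 116226 = 311697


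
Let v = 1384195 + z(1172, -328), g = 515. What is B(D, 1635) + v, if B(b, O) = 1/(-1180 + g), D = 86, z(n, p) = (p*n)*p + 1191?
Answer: 84770099609/665 ≈ 1.2747e+8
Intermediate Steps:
z(n, p) = 1191 + n*p² (z(n, p) = (n*p)*p + 1191 = n*p² + 1191 = 1191 + n*p²)
B(b, O) = -1/665 (B(b, O) = 1/(-1180 + 515) = 1/(-665) = -1/665)
v = 127473834 (v = 1384195 + (1191 + 1172*(-328)²) = 1384195 + (1191 + 1172*107584) = 1384195 + (1191 + 126088448) = 1384195 + 126089639 = 127473834)
B(D, 1635) + v = -1/665 + 127473834 = 84770099609/665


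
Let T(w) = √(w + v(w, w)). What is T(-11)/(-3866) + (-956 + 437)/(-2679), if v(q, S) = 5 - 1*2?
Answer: 173/893 - I*√2/1933 ≈ 0.19373 - 0.00073162*I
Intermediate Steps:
v(q, S) = 3 (v(q, S) = 5 - 2 = 3)
T(w) = √(3 + w) (T(w) = √(w + 3) = √(3 + w))
T(-11)/(-3866) + (-956 + 437)/(-2679) = √(3 - 11)/(-3866) + (-956 + 437)/(-2679) = √(-8)*(-1/3866) - 519*(-1/2679) = (2*I*√2)*(-1/3866) + 173/893 = -I*√2/1933 + 173/893 = 173/893 - I*√2/1933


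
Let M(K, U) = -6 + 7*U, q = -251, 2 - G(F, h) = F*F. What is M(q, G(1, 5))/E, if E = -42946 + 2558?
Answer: -1/40388 ≈ -2.4760e-5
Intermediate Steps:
G(F, h) = 2 - F**2 (G(F, h) = 2 - F*F = 2 - F**2)
E = -40388
M(q, G(1, 5))/E = (-6 + 7*(2 - 1*1**2))/(-40388) = (-6 + 7*(2 - 1*1))*(-1/40388) = (-6 + 7*(2 - 1))*(-1/40388) = (-6 + 7*1)*(-1/40388) = (-6 + 7)*(-1/40388) = 1*(-1/40388) = -1/40388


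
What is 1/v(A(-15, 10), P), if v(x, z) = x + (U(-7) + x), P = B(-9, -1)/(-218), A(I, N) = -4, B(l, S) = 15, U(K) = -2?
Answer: -1/10 ≈ -0.10000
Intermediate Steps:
P = -15/218 (P = 15/(-218) = 15*(-1/218) = -15/218 ≈ -0.068807)
v(x, z) = -2 + 2*x (v(x, z) = x + (-2 + x) = -2 + 2*x)
1/v(A(-15, 10), P) = 1/(-2 + 2*(-4)) = 1/(-2 - 8) = 1/(-10) = -1/10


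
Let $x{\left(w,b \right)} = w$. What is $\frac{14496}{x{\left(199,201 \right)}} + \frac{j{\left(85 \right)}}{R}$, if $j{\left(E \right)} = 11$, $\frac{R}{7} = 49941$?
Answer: $\frac{5067615341}{69567813} \approx 72.844$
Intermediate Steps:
$R = 349587$ ($R = 7 \cdot 49941 = 349587$)
$\frac{14496}{x{\left(199,201 \right)}} + \frac{j{\left(85 \right)}}{R} = \frac{14496}{199} + \frac{11}{349587} = \frac{5067615341}{69567813}$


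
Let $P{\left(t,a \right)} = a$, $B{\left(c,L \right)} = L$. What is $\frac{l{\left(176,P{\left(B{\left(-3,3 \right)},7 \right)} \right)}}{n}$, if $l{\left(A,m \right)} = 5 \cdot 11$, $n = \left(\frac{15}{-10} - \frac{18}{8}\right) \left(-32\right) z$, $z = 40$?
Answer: $\frac{11}{960} \approx 0.011458$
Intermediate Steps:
$n = 4800$ ($n = \left(\frac{15}{-10} - \frac{18}{8}\right) \left(-32\right) 40 = \left(15 \left(- \frac{1}{10}\right) - \frac{9}{4}\right) \left(-32\right) 40 = \left(- \frac{3}{2} - \frac{9}{4}\right) \left(-32\right) 40 = \left(- \frac{15}{4}\right) \left(-32\right) 40 = 120 \cdot 40 = 4800$)
$l{\left(A,m \right)} = 55$
$\frac{l{\left(176,P{\left(B{\left(-3,3 \right)},7 \right)} \right)}}{n} = \frac{55}{4800} = 55 \cdot \frac{1}{4800} = \frac{11}{960}$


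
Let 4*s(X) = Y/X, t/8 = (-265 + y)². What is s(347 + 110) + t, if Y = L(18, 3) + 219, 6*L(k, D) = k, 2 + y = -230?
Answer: 1806129919/914 ≈ 1.9761e+6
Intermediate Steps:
y = -232 (y = -2 - 230 = -232)
L(k, D) = k/6
t = 1976072 (t = 8*(-265 - 232)² = 8*(-497)² = 8*247009 = 1976072)
Y = 222 (Y = (⅙)*18 + 219 = 3 + 219 = 222)
s(X) = 111/(2*X) (s(X) = (222/X)/4 = 111/(2*X))
s(347 + 110) + t = 111/(2*(347 + 110)) + 1976072 = (111/2)/457 + 1976072 = (111/2)*(1/457) + 1976072 = 111/914 + 1976072 = 1806129919/914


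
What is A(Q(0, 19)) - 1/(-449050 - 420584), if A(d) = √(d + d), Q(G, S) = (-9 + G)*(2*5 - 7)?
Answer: 1/869634 + 3*I*√6 ≈ 1.1499e-6 + 7.3485*I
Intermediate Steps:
Q(G, S) = -27 + 3*G (Q(G, S) = (-9 + G)*(10 - 7) = (-9 + G)*3 = -27 + 3*G)
A(d) = √2*√d (A(d) = √(2*d) = √2*√d)
A(Q(0, 19)) - 1/(-449050 - 420584) = √2*√(-27 + 3*0) - 1/(-449050 - 420584) = √2*√(-27 + 0) - 1/(-869634) = √2*√(-27) - 1*(-1/869634) = √2*(3*I*√3) + 1/869634 = 3*I*√6 + 1/869634 = 1/869634 + 3*I*√6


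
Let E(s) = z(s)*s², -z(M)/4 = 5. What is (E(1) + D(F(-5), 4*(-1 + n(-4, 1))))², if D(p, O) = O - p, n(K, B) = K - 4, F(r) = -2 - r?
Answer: 3481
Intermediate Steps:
z(M) = -20 (z(M) = -4*5 = -20)
n(K, B) = -4 + K
E(s) = -20*s²
(E(1) + D(F(-5), 4*(-1 + n(-4, 1))))² = (-20*1² + (4*(-1 + (-4 - 4)) - (-2 - 1*(-5))))² = (-20*1 + (4*(-1 - 8) - (-2 + 5)))² = (-20 + (4*(-9) - 1*3))² = (-20 + (-36 - 3))² = (-20 - 39)² = (-59)² = 3481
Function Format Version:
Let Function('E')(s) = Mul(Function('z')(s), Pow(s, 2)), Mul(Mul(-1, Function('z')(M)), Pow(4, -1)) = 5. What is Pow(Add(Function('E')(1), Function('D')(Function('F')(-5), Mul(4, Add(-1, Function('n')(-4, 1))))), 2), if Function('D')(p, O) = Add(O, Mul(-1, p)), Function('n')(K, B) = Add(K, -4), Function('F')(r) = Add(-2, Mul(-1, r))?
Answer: 3481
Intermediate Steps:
Function('z')(M) = -20 (Function('z')(M) = Mul(-4, 5) = -20)
Function('n')(K, B) = Add(-4, K)
Function('E')(s) = Mul(-20, Pow(s, 2))
Pow(Add(Function('E')(1), Function('D')(Function('F')(-5), Mul(4, Add(-1, Function('n')(-4, 1))))), 2) = Pow(Add(Mul(-20, Pow(1, 2)), Add(Mul(4, Add(-1, Add(-4, -4))), Mul(-1, Add(-2, Mul(-1, -5))))), 2) = Pow(Add(Mul(-20, 1), Add(Mul(4, Add(-1, -8)), Mul(-1, Add(-2, 5)))), 2) = Pow(Add(-20, Add(Mul(4, -9), Mul(-1, 3))), 2) = Pow(Add(-20, Add(-36, -3)), 2) = Pow(Add(-20, -39), 2) = Pow(-59, 2) = 3481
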